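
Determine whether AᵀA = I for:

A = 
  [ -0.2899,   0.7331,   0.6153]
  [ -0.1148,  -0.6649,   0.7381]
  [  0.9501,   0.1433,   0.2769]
Yes

AᵀA = 
  [  0.9999,   0,   0]
  [  0,   1.0001,   0]
  [  0,   0,   1.0001]
≈ I (equal to I up to the 4-dp rounding of the entries)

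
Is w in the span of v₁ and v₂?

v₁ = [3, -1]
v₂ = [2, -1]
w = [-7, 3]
Yes

Form the augmented matrix and row-reduce:
[v₁|v₂|w] = 
  [  3,   2,  -7]
  [ -1,  -1,   3]
R2 → R2 + (1/3)·R1
REF = 
  [   3,    2,   -7]
  [   0, -1/3,  2/3]

No row of the form [0 0 | nonzero], so the system is consistent. Back-substitution gives c₁ = -1, c₂ = -2: w = (-1)·v₁ + (-2)·v₂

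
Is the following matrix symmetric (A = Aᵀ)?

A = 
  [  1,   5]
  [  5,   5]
Yes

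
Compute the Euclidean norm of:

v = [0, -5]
5

||v||₂ = √((0)² + (-5)²) = √25 = 5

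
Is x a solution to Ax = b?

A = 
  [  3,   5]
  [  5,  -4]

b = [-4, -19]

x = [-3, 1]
Yes

Ax = [-4, -19] = b ✓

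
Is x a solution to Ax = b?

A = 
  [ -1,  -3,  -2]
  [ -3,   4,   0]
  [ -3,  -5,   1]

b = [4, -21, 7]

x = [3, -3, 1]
Yes

Ax = [4, -21, 7] = b ✓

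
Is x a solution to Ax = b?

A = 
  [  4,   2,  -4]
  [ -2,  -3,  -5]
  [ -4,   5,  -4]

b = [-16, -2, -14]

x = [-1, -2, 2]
Yes

Ax = [-16, -2, -14] = b ✓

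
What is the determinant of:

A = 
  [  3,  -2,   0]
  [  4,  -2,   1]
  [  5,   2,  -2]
Cofactor expansion along row 1:
det(A) = (3)·((-2)(-2) - (1)(2)) - (-2)·((4)(-2) - (1)(5)) + (0)·((4)(2) - (-2)(5))
  = (3)(2) - (-2)(-13) + (0)(18)
  = -20

det(A) = -20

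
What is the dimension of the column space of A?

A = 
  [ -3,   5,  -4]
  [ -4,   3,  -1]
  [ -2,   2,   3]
Row reduce:
R2 → R2 - (4/3)·R1
R3 → R3 - (2/3)·R1
R3 → R3 - (4/11)·R2
REF = 
  [   -3,     5,    -4]
  [    0, -11/3,  13/3]
  [    0,     0, 45/11]
Pivot columns: 1, 2, 3 → 3 pivots.
dim(Col(A)) = number of pivot columns = 3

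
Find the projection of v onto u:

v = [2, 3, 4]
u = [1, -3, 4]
v·u = (2)(1) + (3)(-3) + (4)(4) = 9
u·u = (1)² + (-3)² + (4)² = 26
proj_u(v) = (v·u / u·u) × u = (9/26) × u

proj_u(v) = [9/26, -27/26, 18/13]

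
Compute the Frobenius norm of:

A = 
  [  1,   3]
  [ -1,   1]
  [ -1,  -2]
||A||_F = 4.123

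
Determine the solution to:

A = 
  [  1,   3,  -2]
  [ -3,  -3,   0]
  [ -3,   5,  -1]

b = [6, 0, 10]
Row reduce the augmented matrix [A|b]:
R2 → R2 + (3)·R1
R3 → R3 + (3)·R1
R3 → R3 - (7/3)·R2
REF = 
  [  1,   3,  -2,   6]
  [  0,   6,  -6,  18]
  [  0,   0,   7, -14]

Back-substitution:
x₃ = (-14) / 7 = -2
x₂ = (18 - (-6)(-2)) / 6 = 1
x₁ = (6 - (3)(1) - (-2)(-2)) / 1 = -1

x = [-1, 1, -2]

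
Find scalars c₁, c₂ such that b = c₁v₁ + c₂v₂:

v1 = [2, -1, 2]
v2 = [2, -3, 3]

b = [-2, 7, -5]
c1 = 2, c2 = -3

b = 2·v1 + -3·v2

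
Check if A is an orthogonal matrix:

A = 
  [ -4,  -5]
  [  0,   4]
No

AᵀA = 
  [ 16,  20]
  [ 20,  41]
≠ I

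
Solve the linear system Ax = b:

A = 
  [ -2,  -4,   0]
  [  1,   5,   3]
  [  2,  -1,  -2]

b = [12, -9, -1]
x = [0, -3, 2]

Row reduce the augmented matrix [A|b]:
R2 → R2 + (1/2)·R1
R3 → R3 + (1)·R1
R3 → R3 + (5/3)·R2
REF = 
  [ -2,  -4,   0,  12]
  [  0,   3,   3,  -3]
  [  0,   0,   3,   6]

Back-substitution:
x₃ = 6 / 3 = 2
x₂ = (-3 - (3)(2)) / 3 = -3
x₁ = (12 - (-4)(-3) - (0)(2)) / (-2) = 0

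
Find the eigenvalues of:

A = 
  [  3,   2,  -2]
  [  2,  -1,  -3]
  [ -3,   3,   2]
λ = 5, (-1 + i√19)/2, (-1 - i√19)/2  (≈ 5, -0.5 + 2.179i, -0.5 - 2.179i)

Characteristic polynomial: det(λI - A) = λ³ - 4λ² - 25
Testing integer divisors of the constant term: p(5) = 0, so (λ - 5) is a factor:
p(λ) = (λ - 5)(λ² + λ + 5)
λ² + λ + 5 = 0  ⇒  λ = (-1 ± √((1)² - 4·(5)))/2 = (-1 ± √(-19))/2
  = (-1 + i√19)/2,  (-1 - i√19)/2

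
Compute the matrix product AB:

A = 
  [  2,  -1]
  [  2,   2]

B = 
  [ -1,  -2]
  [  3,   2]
AB = 
  [ -5,  -6]
  [  4,   0]

A is 2×2 and B is 2×2, so AB is 2×2. Each entry is (row of A)·(column of B):
AB[1,1] = (2)(-1) + (-1)(3) = -5
AB[1,2] = (2)(-2) + (-1)(2) = -6
AB[2,1] = (2)(-1) + (2)(3) = 4
AB[2,2] = (2)(-2) + (2)(2) = 0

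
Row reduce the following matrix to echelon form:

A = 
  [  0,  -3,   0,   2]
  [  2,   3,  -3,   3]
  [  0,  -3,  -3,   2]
Row operations:
Swap R1 ↔ R2
R3 → R3 - (1)·R2

Resulting echelon form:
REF = 
  [  2,   3,  -3,   3]
  [  0,  -3,   0,   2]
  [  0,   0,  -3,   0]

Rank = 3 (number of non-zero pivot rows).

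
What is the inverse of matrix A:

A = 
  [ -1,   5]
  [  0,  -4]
det(A) = (-1)(-4) - (5)(0) = 4
For a 2×2 matrix, A⁻¹ = (1/det(A)) · [[d, -b], [-c, a]]
    = (1/4) · [[-4, -5], [0, -1]]

A⁻¹ = 
  [  -1, -5/4]
  [   0, -1/4]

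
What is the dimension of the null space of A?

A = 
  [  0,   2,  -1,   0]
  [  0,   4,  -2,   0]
nullity(A) = 3

Row reduce:
R2 → R2 - (2)·R1
REF = 
  [  0,   2,  -1,   0]
  [  0,   0,   0,   0]
Pivot columns: 2 → 1 pivot.
rank(A) = 1, so nullity(A) = 4 - 1 = 3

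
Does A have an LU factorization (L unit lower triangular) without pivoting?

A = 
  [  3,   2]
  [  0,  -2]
Yes.
A[1,1] = 3 ≠ 0, so Gaussian elimination proceeds without a row swap: multiplier ℓ₂₁ = (0)/(3) = 0, and U[2,2] = -2 - (0)(2) = -2.
L = 
  [  1,   0]
  [  0,   1]
U = 
  [  3,   2]
  [  0,  -2]
Check row 2 of LU: [(0)(3), (0)(2) + (-2)] = [0, -2] = row 2 of A ✓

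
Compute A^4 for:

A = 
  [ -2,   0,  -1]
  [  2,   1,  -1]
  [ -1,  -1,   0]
A^4 = 
  [ 24,   5,  11]
  [ -7,   6, -14]
  [  1,  -4,   7]

A² = A·A:
A²[1,1] = (-2)(-2) + (0)(2) + (-1)(-1) = 5
A²[1,2] = (-2)(0) + (0)(1) + (-1)(-1) = 1
A²[1,3] = (-2)(-1) + (0)(-1) + (-1)(0) = 2
A²[2,1] = (2)(-2) + (1)(2) + (-1)(-1) = -1
A²[2,2] = (2)(0) + (1)(1) + (-1)(-1) = 2
A²[2,3] = (2)(-1) + (1)(-1) + (-1)(0) = -3
A²[3,1] = (-1)(-2) + (-1)(2) + (0)(-1) = 0
A²[3,2] = (-1)(0) + (-1)(1) + (0)(-1) = -1
A²[3,3] = (-1)(-1) + (-1)(-1) + (0)(0) = 2
A² = 
  [  5,   1,   2]
  [ -1,   2,  -3]
  [  0,  -1,   2]

A^3 = A^2·A:
A^3[1,1] = (5)(-2) + (1)(2) + (2)(-1) = -10
A^3[1,2] = (5)(0) + (1)(1) + (2)(-1) = -1
A^3[1,3] = (5)(-1) + (1)(-1) + (2)(0) = -6
A^3[2,1] = (-1)(-2) + (2)(2) + (-3)(-1) = 9
A^3[2,2] = (-1)(0) + (2)(1) + (-3)(-1) = 5
A^3[2,3] = (-1)(-1) + (2)(-1) + (-3)(0) = -1
A^3[3,1] = (0)(-2) + (-1)(2) + (2)(-1) = -4
A^3[3,2] = (0)(0) + (-1)(1) + (2)(-1) = -3
A^3[3,3] = (0)(-1) + (-1)(-1) + (2)(0) = 1
A^3 = 
  [-10,  -1,  -6]
  [  9,   5,  -1]
  [ -4,  -3,   1]

A^4 = A^3·A:
A^4[1,1] = (-10)(-2) + (-1)(2) + (-6)(-1) = 24
A^4[1,2] = (-10)(0) + (-1)(1) + (-6)(-1) = 5
A^4[1,3] = (-10)(-1) + (-1)(-1) + (-6)(0) = 11
A^4[2,1] = (9)(-2) + (5)(2) + (-1)(-1) = -7
A^4[2,2] = (9)(0) + (5)(1) + (-1)(-1) = 6
A^4[2,3] = (9)(-1) + (5)(-1) + (-1)(0) = -14
A^4[3,1] = (-4)(-2) + (-3)(2) + (1)(-1) = 1
A^4[3,2] = (-4)(0) + (-3)(1) + (1)(-1) = -4
A^4[3,3] = (-4)(-1) + (-3)(-1) + (1)(0) = 7
A^4 = 
  [ 24,   5,  11]
  [ -7,   6, -14]
  [  1,  -4,   7]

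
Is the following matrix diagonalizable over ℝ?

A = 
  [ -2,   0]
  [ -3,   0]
Yes

tr(A) = -2, det(A) = 0
Characteristic polynomial: λ² - tr(A)λ + det(A) = λ² + 2λ
λ² + 2λ = λ(λ + 2)
Eigenvalues: 0, -2
λ=-2: alg. mult. = 1, geom. mult. = 2 - rank(A - (-2)I) = 2 - 1 = 1
λ=0: alg. mult. = 1, geom. mult. = 2 - rank(A - (0)I) = 2 - 1 = 1
Sum of geometric multiplicities equals n, so A has n independent eigenvectors.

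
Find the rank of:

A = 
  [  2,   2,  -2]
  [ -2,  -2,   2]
Row reduce:
R2 → R2 + (1)·R1
REF = 
  [  2,   2,  -2]
  [  0,   0,   0]
Pivot columns: 1 → 1 pivot.

rank(A) = 1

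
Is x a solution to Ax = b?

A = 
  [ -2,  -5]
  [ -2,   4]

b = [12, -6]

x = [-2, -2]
No

Ax = [14, -4] ≠ b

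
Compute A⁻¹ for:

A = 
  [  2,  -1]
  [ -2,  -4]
det(A) = (2)(-4) - (-1)(-2) = -10
For a 2×2 matrix, A⁻¹ = (1/det(A)) · [[d, -b], [-c, a]]
    = (-1/10) · [[-4, 1], [2, 2]]

A⁻¹ = 
  [  2/5, -1/10]
  [ -1/5,  -1/5]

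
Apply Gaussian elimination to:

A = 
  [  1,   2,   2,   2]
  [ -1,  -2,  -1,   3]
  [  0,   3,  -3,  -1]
Row operations:
R2 → R2 + (1)·R1
Swap R2 ↔ R3

Resulting echelon form:
REF = 
  [  1,   2,   2,   2]
  [  0,   3,  -3,  -1]
  [  0,   0,   1,   5]

Rank = 3 (number of non-zero pivot rows).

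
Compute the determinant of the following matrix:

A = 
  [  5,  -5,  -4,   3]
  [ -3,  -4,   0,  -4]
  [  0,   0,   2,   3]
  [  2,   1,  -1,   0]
105

Cofactor expansion along row 1: det(A) = a₁₁M₁₁ - a₁₂M₁₂ + a₁₃M₁₃ - a₁₄M₁₄

M₁₁ = det[[-4, 0, -4]; [0, 2, 3]; [1, -1, 0]]
  = (-4)·((2)(0) - (3)(-1)) - (0)·((0)(0) - (3)(1)) + (-4)·((0)(-1) - (2)(1))
  = (-4)(3) - (0)(-3) + (-4)(-2)
  = -4
M₁₂ = det[[-3, 0, -4]; [0, 2, 3]; [2, -1, 0]]
  = (-3)·((2)(0) - (3)(-1)) - (0)·((0)(0) - (3)(2)) + (-4)·((0)(-1) - (2)(2))
  = (-3)(3) - (0)(-6) + (-4)(-4)
  = 7
M₁₃ = det[[-3, -4, -4]; [0, 0, 3]; [2, 1, 0]]
  = (-3)·((0)(0) - (3)(1)) - (-4)·((0)(0) - (3)(2)) + (-4)·((0)(1) - (0)(2))
  = (-3)(-3) - (-4)(-6) + (-4)(0)
  = -15
M₁₄ = det[[-3, -4, 0]; [0, 0, 2]; [2, 1, -1]]
  = (-3)·((0)(-1) - (2)(1)) - (-4)·((0)(-1) - (2)(2)) + (0)·((0)(1) - (0)(2))
  = (-3)(-2) - (-4)(-4) + (0)(0)
  = -10

det(A) = (5)(-4) - (-5)(7) + (-4)(-15) - (3)(-10) = 105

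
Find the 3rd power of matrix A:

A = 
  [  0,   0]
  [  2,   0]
A² = A·A:
A²[1,1] = (0)(0) + (0)(2) = 0
A²[1,2] = (0)(0) + (0)(0) = 0
A²[2,1] = (2)(0) + (0)(2) = 0
A²[2,2] = (2)(0) + (0)(0) = 0
A² = 
  [  0,   0]
  [  0,   0]

A^3 = A^2·A:
A^3[1,1] = (0)(0) + (0)(2) = 0
A^3[1,2] = (0)(0) + (0)(0) = 0
A^3[2,1] = (0)(0) + (0)(2) = 0
A^3[2,2] = (0)(0) + (0)(0) = 0
A^3 = 
  [  0,   0]
  [  0,   0]

Therefore
A^3 = 
  [  0,   0]
  [  0,   0]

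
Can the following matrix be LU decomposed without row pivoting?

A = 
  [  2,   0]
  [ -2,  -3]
Yes.
A[1,1] = 2 ≠ 0, so Gaussian elimination proceeds without a row swap: multiplier ℓ₂₁ = (-2)/(2) = -1, and U[2,2] = -3 - (-1)(0) = -3.
L = 
  [  1,   0]
  [ -1,   1]
U = 
  [  2,   0]
  [  0,  -3]
Check row 2 of LU: [(-1)(2), (-1)(0) + (-3)] = [-2, -3] = row 2 of A ✓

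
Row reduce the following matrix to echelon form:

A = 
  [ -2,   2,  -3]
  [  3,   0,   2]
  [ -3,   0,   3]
Row operations:
R2 → R2 + (3/2)·R1
R3 → R3 - (3/2)·R1
R3 → R3 + (1)·R2

Resulting echelon form:
REF = 
  [  -2,    2,   -3]
  [   0,    3, -5/2]
  [   0,    0,    5]

Rank = 3 (number of non-zero pivot rows).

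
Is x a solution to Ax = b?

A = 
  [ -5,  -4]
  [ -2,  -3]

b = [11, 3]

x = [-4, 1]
No

Ax = [16, 5] ≠ b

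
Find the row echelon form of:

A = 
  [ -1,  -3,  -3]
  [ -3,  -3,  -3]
Row operations:
R2 → R2 - (3)·R1

Resulting echelon form:
REF = 
  [ -1,  -3,  -3]
  [  0,   6,   6]

Rank = 2 (number of non-zero pivot rows).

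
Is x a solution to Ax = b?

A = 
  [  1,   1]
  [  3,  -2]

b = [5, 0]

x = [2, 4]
No

Ax = [6, -2] ≠ b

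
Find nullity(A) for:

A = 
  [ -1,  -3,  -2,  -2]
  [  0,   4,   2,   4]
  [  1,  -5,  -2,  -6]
nullity(A) = 2

Row reduce:
R3 → R3 + (1)·R1
R3 → R3 + (2)·R2
REF = 
  [ -1,  -3,  -2,  -2]
  [  0,   4,   2,   4]
  [  0,   0,   0,   0]
Pivot columns: 1, 2 → 2 pivots.
rank(A) = 2, so nullity(A) = 4 - 2 = 2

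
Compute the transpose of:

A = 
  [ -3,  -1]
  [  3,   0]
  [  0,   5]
Aᵀ = 
  [ -3,   3,   0]
  [ -1,   0,   5]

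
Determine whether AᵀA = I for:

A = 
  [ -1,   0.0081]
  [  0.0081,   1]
Yes

AᵀA = 
  [  1.0001,   0]
  [  0,   1.0001]
≈ I (equal to I up to the 4-dp rounding of the entries)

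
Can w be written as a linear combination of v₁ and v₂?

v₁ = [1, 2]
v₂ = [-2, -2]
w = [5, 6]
Yes

Form the augmented matrix and row-reduce:
[v₁|v₂|w] = 
  [  1,  -2,   5]
  [  2,  -2,   6]
R2 → R2 - (2)·R1
REF = 
  [  1,  -2,   5]
  [  0,   2,  -4]

No row of the form [0 0 | nonzero], so the system is consistent. Back-substitution gives c₁ = 1, c₂ = -2: w = (1)·v₁ + (-2)·v₂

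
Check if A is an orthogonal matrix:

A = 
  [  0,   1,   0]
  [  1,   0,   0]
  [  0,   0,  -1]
Yes

AᵀA = 
  [  1,   0,   0]
  [  0,   1,   0]
  [  0,   0,   1]
= I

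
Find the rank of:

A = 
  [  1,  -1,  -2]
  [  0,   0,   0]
rank(A) = 1

Row reduce:
(no row operations needed)
REF = 
  [  1,  -1,  -2]
  [  0,   0,   0]
Pivot columns: 1 → 1 pivot.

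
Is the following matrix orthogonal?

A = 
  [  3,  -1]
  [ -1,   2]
No

AᵀA = 
  [ 10,  -5]
  [ -5,   5]
≠ I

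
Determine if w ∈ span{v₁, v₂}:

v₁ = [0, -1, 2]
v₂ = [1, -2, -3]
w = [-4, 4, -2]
No

Form the augmented matrix and row-reduce:
[v₁|v₂|w] = 
  [  0,   1,  -4]
  [ -1,  -2,   4]
  [  2,  -3,  -2]
Swap R1 ↔ R2
R3 → R3 + (2)·R1
R3 → R3 + (7)·R2
REF = 
  [ -1,  -2,   4]
  [  0,   1,  -4]
  [  0,   0, -22]

Row 3 reads [0 0 | -22], i.e. 0 = -22, so the system is inconsistent and w ∉ span{v₁, v₂}.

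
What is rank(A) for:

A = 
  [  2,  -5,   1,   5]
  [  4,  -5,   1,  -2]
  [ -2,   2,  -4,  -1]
Row reduce:
R2 → R2 - (2)·R1
R3 → R3 + (1)·R1
R3 → R3 + (3/5)·R2
REF = 
  [    2,    -5,     1,     5]
  [    0,     5,    -1,   -12]
  [    0,     0, -18/5, -16/5]
Pivot columns: 1, 2, 3 → 3 pivots.

rank(A) = 3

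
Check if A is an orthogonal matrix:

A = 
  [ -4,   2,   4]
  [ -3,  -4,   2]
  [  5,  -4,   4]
No

AᵀA = 
  [ 50, -16,  -2]
  [-16,  36, -16]
  [ -2, -16,  36]
≠ I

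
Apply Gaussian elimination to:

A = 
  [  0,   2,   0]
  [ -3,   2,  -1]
Row operations:
Swap R1 ↔ R2

Resulting echelon form:
REF = 
  [ -3,   2,  -1]
  [  0,   2,   0]

Rank = 2 (number of non-zero pivot rows).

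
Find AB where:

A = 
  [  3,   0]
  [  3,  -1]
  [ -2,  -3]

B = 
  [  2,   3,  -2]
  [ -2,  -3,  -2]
A is 3×2 and B is 2×3, so AB is 3×3. Each entry is (row of A)·(column of B):
AB[1,1] = (3)(2) + (0)(-2) = 6
AB[1,2] = (3)(3) + (0)(-3) = 9
AB[1,3] = (3)(-2) + (0)(-2) = -6
AB[2,1] = (3)(2) + (-1)(-2) = 8
AB[2,2] = (3)(3) + (-1)(-3) = 12
AB[2,3] = (3)(-2) + (-1)(-2) = -4
AB[3,1] = (-2)(2) + (-3)(-2) = 2
AB[3,2] = (-2)(3) + (-3)(-3) = 3
AB[3,3] = (-2)(-2) + (-3)(-2) = 10

AB = 
  [  6,   9,  -6]
  [  8,  12,  -4]
  [  2,   3,  10]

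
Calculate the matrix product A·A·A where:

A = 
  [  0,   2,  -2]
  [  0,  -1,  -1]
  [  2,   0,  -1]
A² = A·A:
A²[1,1] = (0)(0) + (2)(0) + (-2)(2) = -4
A²[1,2] = (0)(2) + (2)(-1) + (-2)(0) = -2
A²[1,3] = (0)(-2) + (2)(-1) + (-2)(-1) = 0
A²[2,1] = (0)(0) + (-1)(0) + (-1)(2) = -2
A²[2,2] = (0)(2) + (-1)(-1) + (-1)(0) = 1
A²[2,3] = (0)(-2) + (-1)(-1) + (-1)(-1) = 2
A²[3,1] = (2)(0) + (0)(0) + (-1)(2) = -2
A²[3,2] = (2)(2) + (0)(-1) + (-1)(0) = 4
A²[3,3] = (2)(-2) + (0)(-1) + (-1)(-1) = -3
A² = 
  [ -4,  -2,   0]
  [ -2,   1,   2]
  [ -2,   4,  -3]

A^3 = A^2·A:
A^3[1,1] = (-4)(0) + (-2)(0) + (0)(2) = 0
A^3[1,2] = (-4)(2) + (-2)(-1) + (0)(0) = -6
A^3[1,3] = (-4)(-2) + (-2)(-1) + (0)(-1) = 10
A^3[2,1] = (-2)(0) + (1)(0) + (2)(2) = 4
A^3[2,2] = (-2)(2) + (1)(-1) + (2)(0) = -5
A^3[2,3] = (-2)(-2) + (1)(-1) + (2)(-1) = 1
A^3[3,1] = (-2)(0) + (4)(0) + (-3)(2) = -6
A^3[3,2] = (-2)(2) + (4)(-1) + (-3)(0) = -8
A^3[3,3] = (-2)(-2) + (4)(-1) + (-3)(-1) = 3
A^3 = 
  [  0,  -6,  10]
  [  4,  -5,   1]
  [ -6,  -8,   3]

Therefore
A^3 = 
  [  0,  -6,  10]
  [  4,  -5,   1]
  [ -6,  -8,   3]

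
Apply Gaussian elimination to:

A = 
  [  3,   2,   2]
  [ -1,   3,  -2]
Row operations:
R2 → R2 + (1/3)·R1

Resulting echelon form:
REF = 
  [   3,    2,    2]
  [   0, 11/3, -4/3]

Rank = 2 (number of non-zero pivot rows).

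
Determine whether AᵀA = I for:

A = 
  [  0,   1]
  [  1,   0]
Yes

AᵀA = 
  [  1,   0]
  [  0,   1]
= I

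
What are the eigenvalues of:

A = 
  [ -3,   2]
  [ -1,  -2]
λ = (-5 + i√7)/2, (-5 - i√7)/2  (≈ -2.5 + 1.323i, -2.5 - 1.323i)

tr(A) = -5, det(A) = 8
Characteristic polynomial: λ² - tr(A)λ + det(A) = λ² + 5λ + 8
λ² + 5λ + 8 = 0  ⇒  λ = (-5 ± √((5)² - 4·(8)))/2 = (-5 ± √(-7))/2
  = (-5 + i√7)/2,  (-5 - i√7)/2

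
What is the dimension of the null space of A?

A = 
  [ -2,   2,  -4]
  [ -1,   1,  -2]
nullity(A) = 2

Row reduce:
R2 → R2 - (1/2)·R1
REF = 
  [ -2,   2,  -4]
  [  0,   0,   0]
Pivot columns: 1 → 1 pivot.
rank(A) = 1, so nullity(A) = 3 - 1 = 2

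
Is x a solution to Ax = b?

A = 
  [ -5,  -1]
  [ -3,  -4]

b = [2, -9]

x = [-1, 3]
Yes

Ax = [2, -9] = b ✓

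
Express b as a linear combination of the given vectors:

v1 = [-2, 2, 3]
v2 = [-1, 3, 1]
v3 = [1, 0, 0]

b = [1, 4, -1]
c1 = -1, c2 = 2, c3 = 1

b = -1·v1 + 2·v2 + 1·v3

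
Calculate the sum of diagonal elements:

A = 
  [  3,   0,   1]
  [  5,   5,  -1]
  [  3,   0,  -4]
4

tr(A) = 3 + 5 + -4 = 4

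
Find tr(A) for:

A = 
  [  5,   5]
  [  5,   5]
10

tr(A) = 5 + 5 = 10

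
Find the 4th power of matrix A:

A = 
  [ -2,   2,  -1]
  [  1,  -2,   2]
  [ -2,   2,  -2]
A² = A·A:
A²[1,1] = (-2)(-2) + (2)(1) + (-1)(-2) = 8
A²[1,2] = (-2)(2) + (2)(-2) + (-1)(2) = -10
A²[1,3] = (-2)(-1) + (2)(2) + (-1)(-2) = 8
A²[2,1] = (1)(-2) + (-2)(1) + (2)(-2) = -8
A²[2,2] = (1)(2) + (-2)(-2) + (2)(2) = 10
A²[2,3] = (1)(-1) + (-2)(2) + (2)(-2) = -9
A²[3,1] = (-2)(-2) + (2)(1) + (-2)(-2) = 10
A²[3,2] = (-2)(2) + (2)(-2) + (-2)(2) = -12
A²[3,3] = (-2)(-1) + (2)(2) + (-2)(-2) = 10
A² = 
  [  8, -10,   8]
  [ -8,  10,  -9]
  [ 10, -12,  10]

A^3 = A^2·A:
A^3[1,1] = (8)(-2) + (-10)(1) + (8)(-2) = -42
A^3[1,2] = (8)(2) + (-10)(-2) + (8)(2) = 52
A^3[1,3] = (8)(-1) + (-10)(2) + (8)(-2) = -44
A^3[2,1] = (-8)(-2) + (10)(1) + (-9)(-2) = 44
A^3[2,2] = (-8)(2) + (10)(-2) + (-9)(2) = -54
A^3[2,3] = (-8)(-1) + (10)(2) + (-9)(-2) = 46
A^3[3,1] = (10)(-2) + (-12)(1) + (10)(-2) = -52
A^3[3,2] = (10)(2) + (-12)(-2) + (10)(2) = 64
A^3[3,3] = (10)(-1) + (-12)(2) + (10)(-2) = -54
A^3 = 
  [-42,  52, -44]
  [ 44, -54,  46]
  [-52,  64, -54]

A^4 = A^3·A:
A^4[1,1] = (-42)(-2) + (52)(1) + (-44)(-2) = 224
A^4[1,2] = (-42)(2) + (52)(-2) + (-44)(2) = -276
A^4[1,3] = (-42)(-1) + (52)(2) + (-44)(-2) = 234
A^4[2,1] = (44)(-2) + (-54)(1) + (46)(-2) = -234
A^4[2,2] = (44)(2) + (-54)(-2) + (46)(2) = 288
A^4[2,3] = (44)(-1) + (-54)(2) + (46)(-2) = -244
A^4[3,1] = (-52)(-2) + (64)(1) + (-54)(-2) = 276
A^4[3,2] = (-52)(2) + (64)(-2) + (-54)(2) = -340
A^4[3,3] = (-52)(-1) + (64)(2) + (-54)(-2) = 288
A^4 = 
  [224, -276, 234]
  [-234, 288, -244]
  [276, -340, 288]

Therefore
A^4 = 
  [224, -276, 234]
  [-234, 288, -244]
  [276, -340, 288]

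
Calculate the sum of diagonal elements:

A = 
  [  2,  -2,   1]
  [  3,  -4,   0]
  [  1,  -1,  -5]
-7

tr(A) = 2 + -4 + -5 = -7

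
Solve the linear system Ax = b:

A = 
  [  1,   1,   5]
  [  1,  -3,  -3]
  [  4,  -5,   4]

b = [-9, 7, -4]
x = [1, 0, -2]

Row reduce the augmented matrix [A|b]:
R2 → R2 - (1)·R1
R3 → R3 - (4)·R1
R3 → R3 - (9/4)·R2
REF = 
  [  1,   1,   5,  -9]
  [  0,  -4,  -8,  16]
  [  0,   0,   2,  -4]

Back-substitution:
x₃ = (-4) / 2 = -2
x₂ = (16 - (-8)(-2)) / (-4) = 0
x₁ = (-9 - (1)(0) - (5)(-2)) / 1 = 1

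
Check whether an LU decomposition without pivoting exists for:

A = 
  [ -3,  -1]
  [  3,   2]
Yes.
A[1,1] = -3 ≠ 0, so Gaussian elimination proceeds without a row swap: multiplier ℓ₂₁ = (3)/(-3) = -1, and U[2,2] = 2 - (-1)(-1) = 1.
L = 
  [  1,   0]
  [ -1,   1]
U = 
  [ -3,  -1]
  [  0,   1]
Check row 2 of LU: [(-1)(-3), (-1)(-1) + 1] = [3, 2] = row 2 of A ✓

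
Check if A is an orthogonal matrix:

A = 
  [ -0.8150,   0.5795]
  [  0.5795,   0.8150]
Yes

AᵀA = 
  [  1,   0]
  [  0,   1]
≈ I (equal to I up to the 4-dp rounding of the entries)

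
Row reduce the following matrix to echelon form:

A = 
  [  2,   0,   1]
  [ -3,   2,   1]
Row operations:
R2 → R2 + (3/2)·R1

Resulting echelon form:
REF = 
  [  2,   0,   1]
  [  0,   2, 5/2]

Rank = 2 (number of non-zero pivot rows).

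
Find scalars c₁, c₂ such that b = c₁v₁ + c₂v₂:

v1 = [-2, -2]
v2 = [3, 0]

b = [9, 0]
c1 = 0, c2 = 3

b = 0·v1 + 3·v2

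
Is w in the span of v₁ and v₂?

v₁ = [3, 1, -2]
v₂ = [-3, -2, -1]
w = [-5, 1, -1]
No

Form the augmented matrix and row-reduce:
[v₁|v₂|w] = 
  [  3,  -3,  -5]
  [  1,  -2,   1]
  [ -2,  -1,  -1]
R2 → R2 - (1/3)·R1
R3 → R3 + (2/3)·R1
R3 → R3 - (3)·R2
REF = 
  [    3,    -3,    -5]
  [    0,    -1,   8/3]
  [    0,     0, -37/3]

Row 3 reads [0 0 | -37/3], i.e. 0 = -37/3, so the system is inconsistent and w ∉ span{v₁, v₂}.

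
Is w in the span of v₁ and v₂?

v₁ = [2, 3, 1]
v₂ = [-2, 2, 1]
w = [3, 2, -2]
No

Form the augmented matrix and row-reduce:
[v₁|v₂|w] = 
  [  2,  -2,   3]
  [  3,   2,   2]
  [  1,   1,  -2]
R2 → R2 - (3/2)·R1
R3 → R3 - (1/2)·R1
R3 → R3 - (2/5)·R2
REF = 
  [   2,   -2,    3]
  [   0,    5, -5/2]
  [   0,    0, -5/2]

Row 3 reads [0 0 | -5/2], i.e. 0 = -5/2, so the system is inconsistent and w ∉ span{v₁, v₂}.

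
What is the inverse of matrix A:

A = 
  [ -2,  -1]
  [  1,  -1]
det(A) = (-2)(-1) - (-1)(1) = 3
For a 2×2 matrix, A⁻¹ = (1/det(A)) · [[d, -b], [-c, a]]
    = (1/3) · [[-1, 1], [-1, -2]]

A⁻¹ = 
  [-1/3,  1/3]
  [-1/3, -2/3]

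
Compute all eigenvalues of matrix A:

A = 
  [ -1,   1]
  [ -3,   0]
λ = (-1 + i√11)/2, (-1 - i√11)/2  (≈ -0.5 + 1.658i, -0.5 - 1.658i)

tr(A) = -1, det(A) = 3
Characteristic polynomial: λ² - tr(A)λ + det(A) = λ² + λ + 3
λ² + λ + 3 = 0  ⇒  λ = (-1 ± √((1)² - 4·(3)))/2 = (-1 ± √(-11))/2
  = (-1 + i√11)/2,  (-1 - i√11)/2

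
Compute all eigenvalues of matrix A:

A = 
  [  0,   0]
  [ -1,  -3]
tr(A) = -3, det(A) = 0
Characteristic polynomial: λ² - tr(A)λ + det(A) = λ² + 3λ
λ² + 3λ = λ(λ + 3)

λ = 0, -3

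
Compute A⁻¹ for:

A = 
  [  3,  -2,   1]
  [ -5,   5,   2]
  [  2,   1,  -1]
det(A) = (3)·((5)(-1) - (2)(1)) - (-2)·((-5)(-1) - (2)(2)) + (1)·((-5)(1) - (5)(2))
  = (3)(-7) - (-2)(1) + (1)(-15)
  = -34
det(A) = -34 ≠ 0, so A is invertible.

Cofactors Cᵢⱼ = (-1)ⁱ⁺ʲ·Mᵢⱼ:
C = 
  [ -7,  -1, -15]
  [ -1,  -5,  -7]
  [ -9, -11,   5]

adj(A) = Cᵀ:
adj(A) = 
  [ -7,  -1,  -9]
  [ -1,  -5, -11]
  [-15,  -7,   5]

A⁻¹ = (-1/34) · adj(A):
A⁻¹ = 
  [ 7/34,  1/34,  9/34]
  [ 1/34,  5/34, 11/34]
  [15/34,  7/34, -5/34]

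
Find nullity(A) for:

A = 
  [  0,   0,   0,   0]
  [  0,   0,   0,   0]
nullity(A) = 4

Row reduce:
(no row operations needed)
REF = 
  [  0,   0,   0,   0]
  [  0,   0,   0,   0]
Pivot columns: none → 0 pivots.
rank(A) = 0, so nullity(A) = 4 - 0 = 4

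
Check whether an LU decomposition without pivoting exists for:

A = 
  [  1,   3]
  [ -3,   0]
Yes.
A[1,1] = 1 ≠ 0, so Gaussian elimination proceeds without a row swap: multiplier ℓ₂₁ = (-3)/(1) = -3, and U[2,2] = 0 - (-3)(3) = 9.
L = 
  [  1,   0]
  [ -3,   1]
U = 
  [  1,   3]
  [  0,   9]
Check row 2 of LU: [(-3)(1), (-3)(3) + 9] = [-3, 0] = row 2 of A ✓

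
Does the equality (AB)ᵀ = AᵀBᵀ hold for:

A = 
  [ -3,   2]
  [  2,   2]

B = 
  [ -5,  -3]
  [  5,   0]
No

(AB)ᵀ = 
  [ 25,   0]
  [  9,  -6]

AᵀBᵀ = 
  [  9, -15]
  [-16,  10]

The two matrices differ, so (AB)ᵀ ≠ AᵀBᵀ in general. The correct identity is (AB)ᵀ = BᵀAᵀ.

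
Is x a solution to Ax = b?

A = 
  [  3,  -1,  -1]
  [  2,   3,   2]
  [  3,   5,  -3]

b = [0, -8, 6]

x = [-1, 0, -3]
Yes

Ax = [0, -8, 6] = b ✓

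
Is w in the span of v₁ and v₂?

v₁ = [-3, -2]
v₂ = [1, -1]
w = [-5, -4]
Yes

Form the augmented matrix and row-reduce:
[v₁|v₂|w] = 
  [ -3,   1,  -5]
  [ -2,  -1,  -4]
R2 → R2 - (2/3)·R1
REF = 
  [  -3,    1,   -5]
  [   0, -5/3, -2/3]

No row of the form [0 0 | nonzero], so the system is consistent. Back-substitution gives c₁ = 9/5, c₂ = 2/5: w = (9/5)·v₁ + (2/5)·v₂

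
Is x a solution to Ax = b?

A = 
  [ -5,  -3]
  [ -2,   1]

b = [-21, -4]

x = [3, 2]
Yes

Ax = [-21, -4] = b ✓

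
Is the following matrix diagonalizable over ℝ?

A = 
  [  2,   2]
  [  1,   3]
Yes

tr(A) = 5, det(A) = 4
Characteristic polynomial: λ² - tr(A)λ + det(A) = λ² - 5λ + 4
λ² - 5λ + 4 = (λ - 1)(λ - 4)
Eigenvalues: 4, 1
λ=1: alg. mult. = 1, geom. mult. = 2 - rank(A - (1)I) = 2 - 1 = 1
λ=4: alg. mult. = 1, geom. mult. = 2 - rank(A - (4)I) = 2 - 1 = 1
Sum of geometric multiplicities equals n, so A has n independent eigenvectors.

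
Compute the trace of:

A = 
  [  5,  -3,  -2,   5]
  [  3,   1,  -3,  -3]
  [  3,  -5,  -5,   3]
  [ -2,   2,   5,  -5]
-4

tr(A) = 5 + 1 + -5 + -5 = -4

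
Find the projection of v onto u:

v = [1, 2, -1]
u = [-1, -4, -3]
v·u = (1)(-1) + (2)(-4) + (-1)(-3) = -6
u·u = (-1)² + (-4)² + (-3)² = 26
proj_u(v) = (v·u / u·u) × u = (-6/26) × u = (-3/13) × u

proj_u(v) = [3/13, 12/13, 9/13]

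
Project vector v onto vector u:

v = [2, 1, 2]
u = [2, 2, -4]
v·u = (2)(2) + (1)(2) + (2)(-4) = -2
u·u = (2)² + (2)² + (-4)² = 24
proj_u(v) = (v·u / u·u) × u = (-2/24) × u = (-1/12) × u

proj_u(v) = [-1/6, -1/6, 1/3]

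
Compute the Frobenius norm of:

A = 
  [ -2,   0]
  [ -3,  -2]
||A||_F = 4.123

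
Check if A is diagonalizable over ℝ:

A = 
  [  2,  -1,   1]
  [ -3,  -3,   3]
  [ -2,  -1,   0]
No

Characteristic polynomial: det(λI - A) = λ³ + λ² - 4λ - 9
By the rational root theorem any rational root is an integer dividing 9; none of those is a root, so p(λ) has no rational roots and hence (being an irreducible cubic) no repeated roots.
Discriminant of the cubic: Δ = -1231
Δ < 0 ⇒ one real eigenvalue and a complex-conjugate pair: λ ≈ 2.344, -1.672 + 1.021i, -1.672 - 1.021i
Has complex eigenvalues (not diagonalizable over ℝ).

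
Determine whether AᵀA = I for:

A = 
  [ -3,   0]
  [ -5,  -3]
No

AᵀA = 
  [ 34,  15]
  [ 15,   9]
≠ I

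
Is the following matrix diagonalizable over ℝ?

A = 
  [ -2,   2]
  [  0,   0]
Yes

tr(A) = -2, det(A) = 0
Characteristic polynomial: λ² - tr(A)λ + det(A) = λ² + 2λ
λ² + 2λ = λ(λ + 2)
Eigenvalues: 0, -2
λ=-2: alg. mult. = 1, geom. mult. = 2 - rank(A - (-2)I) = 2 - 1 = 1
λ=0: alg. mult. = 1, geom. mult. = 2 - rank(A - (0)I) = 2 - 1 = 1
Sum of geometric multiplicities equals n, so A has n independent eigenvectors.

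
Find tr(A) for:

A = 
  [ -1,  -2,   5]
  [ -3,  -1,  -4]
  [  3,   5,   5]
3

tr(A) = -1 + -1 + 5 = 3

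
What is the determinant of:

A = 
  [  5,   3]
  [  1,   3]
12

For a 2×2 matrix, det = ad - bc = (5)(3) - (3)(1) = 12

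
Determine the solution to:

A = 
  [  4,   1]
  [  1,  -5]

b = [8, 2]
Row reduce the augmented matrix [A|b]:
R2 → R2 - (1/4)·R1
REF = 
  [    4,     1,     8]
  [    0, -21/4,     0]

Back-substitution:
x₂ = 0 / (-21/4) = 0
x₁ = (8 - (1)(0)) / 4 = 2

x = [2, 0]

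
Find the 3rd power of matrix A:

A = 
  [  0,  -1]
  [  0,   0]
A² = A·A:
A²[1,1] = (0)(0) + (-1)(0) = 0
A²[1,2] = (0)(-1) + (-1)(0) = 0
A²[2,1] = (0)(0) + (0)(0) = 0
A²[2,2] = (0)(-1) + (0)(0) = 0
A² = 
  [  0,   0]
  [  0,   0]

A^3 = A^2·A:
A^3[1,1] = (0)(0) + (0)(0) = 0
A^3[1,2] = (0)(-1) + (0)(0) = 0
A^3[2,1] = (0)(0) + (0)(0) = 0
A^3[2,2] = (0)(-1) + (0)(0) = 0
A^3 = 
  [  0,   0]
  [  0,   0]

Therefore
A^3 = 
  [  0,   0]
  [  0,   0]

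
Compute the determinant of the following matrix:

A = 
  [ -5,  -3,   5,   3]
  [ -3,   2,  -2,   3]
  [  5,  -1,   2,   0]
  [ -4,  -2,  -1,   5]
Cofactor expansion along row 1: det(A) = a₁₁M₁₁ - a₁₂M₁₂ + a₁₃M₁₃ - a₁₄M₁₄

M₁₁ = det[[2, -2, 3]; [-1, 2, 0]; [-2, -1, 5]]
  = (2)·((2)(5) - (0)(-1)) - (-2)·((-1)(5) - (0)(-2)) + (3)·((-1)(-1) - (2)(-2))
  = (2)(10) - (-2)(-5) + (3)(5)
  = 25
M₁₂ = det[[-3, -2, 3]; [5, 2, 0]; [-4, -1, 5]]
  = (-3)·((2)(5) - (0)(-1)) - (-2)·((5)(5) - (0)(-4)) + (3)·((5)(-1) - (2)(-4))
  = (-3)(10) - (-2)(25) + (3)(3)
  = 29
M₁₃ = det[[-3, 2, 3]; [5, -1, 0]; [-4, -2, 5]]
  = (-3)·((-1)(5) - (0)(-2)) - (2)·((5)(5) - (0)(-4)) + (3)·((5)(-2) - (-1)(-4))
  = (-3)(-5) - (2)(25) + (3)(-14)
  = -77
M₁₄ = det[[-3, 2, -2]; [5, -1, 2]; [-4, -2, -1]]
  = (-3)·((-1)(-1) - (2)(-2)) - (2)·((5)(-1) - (2)(-4)) + (-2)·((5)(-2) - (-1)(-4))
  = (-3)(5) - (2)(3) + (-2)(-14)
  = 7

det(A) = (-5)(25) - (-3)(29) + (5)(-77) - (3)(7) = -444

det(A) = -444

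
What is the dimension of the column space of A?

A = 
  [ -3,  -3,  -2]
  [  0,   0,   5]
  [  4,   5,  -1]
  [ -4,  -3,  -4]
dim(Col(A)) = 3

Row reduce:
R3 → R3 + (4/3)·R1
R4 → R4 - (4/3)·R1
Swap R2 ↔ R3
R4 → R4 - (1)·R2
R4 → R4 - (7/15)·R3
REF = 
  [   -3,    -3,    -2]
  [    0,     1, -11/3]
  [    0,     0,     5]
  [    0,     0,     0]
Pivot columns: 1, 2, 3 → 3 pivots.
dim(Col(A)) = number of pivot columns = 3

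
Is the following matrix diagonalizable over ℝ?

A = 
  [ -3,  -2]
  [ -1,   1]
Yes

tr(A) = -2, det(A) = -5
Characteristic polynomial: λ² - tr(A)λ + det(A) = λ² + 2λ - 5
λ² + 2λ - 5 = 0  ⇒  λ = (-2 ± √((2)² - 4·(-5)))/2 = (-2 ± √(24))/2
  = -1 + √6,  -1 - √6
Eigenvalues: -1 + √6, -1 - √6  (≈ 1.449, -3.449)
The two irrational eigenvalues are distinct (simple), so each has alg. mult. = geom. mult. = 1.
Sum of geometric multiplicities equals n, so A has n independent eigenvectors.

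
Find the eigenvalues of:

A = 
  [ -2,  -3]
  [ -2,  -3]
tr(A) = -5, det(A) = 0
Characteristic polynomial: λ² - tr(A)λ + det(A) = λ² + 5λ
λ² + 5λ = λ(λ + 5)

λ = 0, -5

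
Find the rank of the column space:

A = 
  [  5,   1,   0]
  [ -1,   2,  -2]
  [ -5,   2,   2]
Row reduce:
R2 → R2 + (1/5)·R1
R3 → R3 + (1)·R1
R3 → R3 - (15/11)·R2
REF = 
  [    5,     1,     0]
  [    0,  11/5,    -2]
  [    0,     0, 52/11]
Pivot columns: 1, 2, 3 → 3 pivots.
dim(Col(A)) = number of pivot columns = 3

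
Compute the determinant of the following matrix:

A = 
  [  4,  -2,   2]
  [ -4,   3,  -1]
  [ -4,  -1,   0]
Cofactor expansion along row 1:
det(A) = (4)·((3)(0) - (-1)(-1)) - (-2)·((-4)(0) - (-1)(-4)) + (2)·((-4)(-1) - (3)(-4))
  = (4)(-1) - (-2)(-4) + (2)(16)
  = 20

det(A) = 20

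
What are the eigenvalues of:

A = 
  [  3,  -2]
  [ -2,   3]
λ = 5, 1

tr(A) = 6, det(A) = 5
Characteristic polynomial: λ² - tr(A)λ + det(A) = λ² - 6λ + 5
λ² - 6λ + 5 = (λ - 1)(λ - 5)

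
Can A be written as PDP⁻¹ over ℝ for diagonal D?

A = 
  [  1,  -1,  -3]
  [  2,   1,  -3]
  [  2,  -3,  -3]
No

Characteristic polynomial: det(λI - A) = λ³ + λ² - 6λ - 12
By the rational root theorem any rational root is an integer dividing 12; none of those is a root, so p(λ) has no rational roots and hence (being an irreducible cubic) no repeated roots.
Discriminant of the cubic: Δ = -1644
Δ < 0 ⇒ one real eigenvalue and a complex-conjugate pair: λ ≈ 2.756, -1.878 + 0.9089i, -1.878 - 0.9089i
Has complex eigenvalues (not diagonalizable over ℝ).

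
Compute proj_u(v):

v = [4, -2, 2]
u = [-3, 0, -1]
proj_u(v) = [21/5, 0, 7/5]

v·u = (4)(-3) + (-2)(0) + (2)(-1) = -14
u·u = (-3)² + (0)² + (-1)² = 10
proj_u(v) = (v·u / u·u) × u = (-14/10) × u = (-7/5) × u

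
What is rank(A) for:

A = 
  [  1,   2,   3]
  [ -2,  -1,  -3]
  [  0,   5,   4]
Row reduce:
R2 → R2 + (2)·R1
R3 → R3 - (5/3)·R2
REF = 
  [  1,   2,   3]
  [  0,   3,   3]
  [  0,   0,  -1]
Pivot columns: 1, 2, 3 → 3 pivots.

rank(A) = 3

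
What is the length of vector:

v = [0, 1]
1

||v||₂ = √((0)² + (1)²) = √1 = 1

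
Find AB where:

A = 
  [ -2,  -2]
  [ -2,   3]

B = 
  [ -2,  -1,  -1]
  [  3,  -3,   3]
A is 2×2 and B is 2×3, so AB is 2×3. Each entry is (row of A)·(column of B):
AB[1,1] = (-2)(-2) + (-2)(3) = -2
AB[1,2] = (-2)(-1) + (-2)(-3) = 8
AB[1,3] = (-2)(-1) + (-2)(3) = -4
AB[2,1] = (-2)(-2) + (3)(3) = 13
AB[2,2] = (-2)(-1) + (3)(-3) = -7
AB[2,3] = (-2)(-1) + (3)(3) = 11

AB = 
  [ -2,   8,  -4]
  [ 13,  -7,  11]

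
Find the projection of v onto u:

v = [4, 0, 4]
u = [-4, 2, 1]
v·u = (4)(-4) + (0)(2) + (4)(1) = -12
u·u = (-4)² + (2)² + (1)² = 21
proj_u(v) = (v·u / u·u) × u = (-12/21) × u = (-4/7) × u

proj_u(v) = [16/7, -8/7, -4/7]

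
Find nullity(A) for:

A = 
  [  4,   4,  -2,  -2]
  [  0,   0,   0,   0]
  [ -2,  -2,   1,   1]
nullity(A) = 3

Row reduce:
R3 → R3 + (1/2)·R1
REF = 
  [  4,   4,  -2,  -2]
  [  0,   0,   0,   0]
  [  0,   0,   0,   0]
Pivot columns: 1 → 1 pivot.
rank(A) = 1, so nullity(A) = 4 - 1 = 3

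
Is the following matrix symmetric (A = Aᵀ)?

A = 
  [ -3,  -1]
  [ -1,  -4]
Yes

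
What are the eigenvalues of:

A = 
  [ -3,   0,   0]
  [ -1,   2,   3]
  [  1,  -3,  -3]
Characteristic polynomial: det(λI - A) = λ³ + 4λ² + 6λ + 9
Testing integer divisors of the constant term: p(-3) = 0, so (λ + 3) is a factor:
p(λ) = (λ + 3)(λ² + λ + 3)
λ² + λ + 3 = 0  ⇒  λ = (-1 ± √((1)² - 4·(3)))/2 = (-1 ± √(-11))/2
  = (-1 + i√11)/2,  (-1 - i√11)/2

λ = -3, (-1 + i√11)/2, (-1 - i√11)/2  (≈ -3, -0.5 + 1.658i, -0.5 - 1.658i)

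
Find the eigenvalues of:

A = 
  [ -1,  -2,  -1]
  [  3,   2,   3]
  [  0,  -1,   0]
λ = 0, (1 + 3i√3)/2, (1 - 3i√3)/2  (≈ 0, 0.5 + 2.598i, 0.5 - 2.598i)

Characteristic polynomial: det(λI - A) = λ³ - λ² + 7λ
The constant term is 0, so λ = 0 is a root: p(λ) = λ(λ² - λ + 7)
λ² - λ + 7 = 0  ⇒  λ = (1 ± √((-1)² - 4·(7)))/2 = (1 ± √(-27))/2
  = (1 + 3i√3)/2,  (1 - 3i√3)/2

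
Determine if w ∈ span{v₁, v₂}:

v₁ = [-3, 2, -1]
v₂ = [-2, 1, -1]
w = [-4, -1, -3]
No

Form the augmented matrix and row-reduce:
[v₁|v₂|w] = 
  [ -3,  -2,  -4]
  [  2,   1,  -1]
  [ -1,  -1,  -3]
R2 → R2 + (2/3)·R1
R3 → R3 - (1/3)·R1
R3 → R3 - (1)·R2
REF = 
  [   -3,    -2,    -4]
  [    0,  -1/3, -11/3]
  [    0,     0,     2]

Row 3 reads [0 0 | 2], i.e. 0 = 2, so the system is inconsistent and w ∉ span{v₁, v₂}.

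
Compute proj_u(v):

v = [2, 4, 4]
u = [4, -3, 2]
v·u = (2)(4) + (4)(-3) + (4)(2) = 4
u·u = (4)² + (-3)² + (2)² = 29
proj_u(v) = (v·u / u·u) × u = (4/29) × u

proj_u(v) = [16/29, -12/29, 8/29]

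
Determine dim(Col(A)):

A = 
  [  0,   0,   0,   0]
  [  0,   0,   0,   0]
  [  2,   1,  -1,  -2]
Row reduce:
Swap R1 ↔ R3
REF = 
  [  2,   1,  -1,  -2]
  [  0,   0,   0,   0]
  [  0,   0,   0,   0]
Pivot columns: 1 → 1 pivot.
dim(Col(A)) = number of pivot columns = 1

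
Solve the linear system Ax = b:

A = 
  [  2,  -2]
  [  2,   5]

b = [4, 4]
Row reduce the augmented matrix [A|b]:
R2 → R2 - (1)·R1
REF = 
  [  2,  -2,   4]
  [  0,   7,   0]

Back-substitution:
x₂ = 0 / 7 = 0
x₁ = (4 - (-2)(0)) / 2 = 2

x = [2, 0]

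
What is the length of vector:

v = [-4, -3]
5

||v||₂ = √((-4)² + (-3)²) = √25 = 5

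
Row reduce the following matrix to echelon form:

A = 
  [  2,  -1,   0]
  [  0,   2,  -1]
Row operations:
No row operations needed (already in echelon form).

Resulting echelon form:
REF = 
  [  2,  -1,   0]
  [  0,   2,  -1]

Rank = 2 (number of non-zero pivot rows).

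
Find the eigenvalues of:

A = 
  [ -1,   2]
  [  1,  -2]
λ = 0, -3

tr(A) = -3, det(A) = 0
Characteristic polynomial: λ² - tr(A)λ + det(A) = λ² + 3λ
λ² + 3λ = λ(λ + 3)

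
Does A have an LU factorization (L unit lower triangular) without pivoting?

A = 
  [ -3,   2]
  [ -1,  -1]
Yes.
A[1,1] = -3 ≠ 0, so Gaussian elimination proceeds without a row swap: multiplier ℓ₂₁ = (-1)/(-3) = 1/3, and U[2,2] = -1 - (1/3)(2) = -5/3.
L = 
  [  1,   0]
  [1/3,   1]
U = 
  [  -3,    2]
  [   0, -5/3]
Check row 2 of LU: [(1/3)(-3), (1/3)(2) + (-5/3)] = [-1, -1] = row 2 of A ✓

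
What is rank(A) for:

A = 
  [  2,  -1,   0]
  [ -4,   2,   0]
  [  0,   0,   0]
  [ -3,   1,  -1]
rank(A) = 2

Row reduce:
R2 → R2 + (2)·R1
R4 → R4 + (3/2)·R1
Swap R2 ↔ R4
REF = 
  [   2,   -1,    0]
  [   0, -1/2,   -1]
  [   0,    0,    0]
  [   0,    0,    0]
Pivot columns: 1, 2 → 2 pivots.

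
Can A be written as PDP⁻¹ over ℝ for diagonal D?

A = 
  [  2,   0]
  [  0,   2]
Yes

tr(A) = 4, det(A) = 4
Characteristic polynomial: λ² - tr(A)λ + det(A) = λ² - 4λ + 4
λ² - 4λ + 4 = (λ - 2)²
Eigenvalues: 2, 2
λ=2: alg. mult. = 2, geom. mult. = 2 - rank(A - (2)I) = 2 - 0 = 2
Sum of geometric multiplicities equals n, so A has n independent eigenvectors.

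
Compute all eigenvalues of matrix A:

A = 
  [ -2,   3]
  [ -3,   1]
λ = (-1 + 3i√3)/2, (-1 - 3i√3)/2  (≈ -0.5 + 2.598i, -0.5 - 2.598i)

tr(A) = -1, det(A) = 7
Characteristic polynomial: λ² - tr(A)λ + det(A) = λ² + λ + 7
λ² + λ + 7 = 0  ⇒  λ = (-1 ± √((1)² - 4·(7)))/2 = (-1 ± √(-27))/2
  = (-1 + 3i√3)/2,  (-1 - 3i√3)/2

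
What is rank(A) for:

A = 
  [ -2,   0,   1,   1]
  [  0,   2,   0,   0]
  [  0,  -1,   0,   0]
Row reduce:
R3 → R3 + (1/2)·R2
REF = 
  [ -2,   0,   1,   1]
  [  0,   2,   0,   0]
  [  0,   0,   0,   0]
Pivot columns: 1, 2 → 2 pivots.

rank(A) = 2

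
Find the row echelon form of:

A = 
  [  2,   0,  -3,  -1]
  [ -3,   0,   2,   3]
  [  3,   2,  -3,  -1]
Row operations:
R2 → R2 + (3/2)·R1
R3 → R3 - (3/2)·R1
Swap R2 ↔ R3

Resulting echelon form:
REF = 
  [   2,    0,   -3,   -1]
  [   0,    2,  3/2,  1/2]
  [   0,    0, -5/2,  3/2]

Rank = 3 (number of non-zero pivot rows).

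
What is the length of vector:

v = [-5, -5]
7.071

||v||₂ = √((-5)² + (-5)²) = √50 = 7.071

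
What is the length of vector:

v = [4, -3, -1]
5.099

||v||₂ = √((4)² + (-3)² + (-1)²) = √26 = 5.099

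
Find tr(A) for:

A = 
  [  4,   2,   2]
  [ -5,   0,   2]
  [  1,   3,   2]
6

tr(A) = 4 + 0 + 2 = 6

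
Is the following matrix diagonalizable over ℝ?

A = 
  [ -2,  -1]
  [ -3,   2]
Yes

tr(A) = 0, det(A) = -7
Characteristic polynomial: λ² - tr(A)λ + det(A) = λ² - 7
λ² - 7 = 0  ⇒  λ = (0 ± √((0)² - 4·(-7)))/2 = (0 ± √(28))/2
  = √7,  -√7
Eigenvalues: √7, -√7  (≈ 2.646, -2.646)
The two irrational eigenvalues are distinct (simple), so each has alg. mult. = geom. mult. = 1.
Sum of geometric multiplicities equals n, so A has n independent eigenvectors.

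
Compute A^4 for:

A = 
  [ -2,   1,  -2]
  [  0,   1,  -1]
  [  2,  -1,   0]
A^4 = 
  [-14,   5, -10]
  [  0,   1,  -5]
  [ 10,  -5,  -4]

A² = A·A:
A²[1,1] = (-2)(-2) + (1)(0) + (-2)(2) = 0
A²[1,2] = (-2)(1) + (1)(1) + (-2)(-1) = 1
A²[1,3] = (-2)(-2) + (1)(-1) + (-2)(0) = 3
A²[2,1] = (0)(-2) + (1)(0) + (-1)(2) = -2
A²[2,2] = (0)(1) + (1)(1) + (-1)(-1) = 2
A²[2,3] = (0)(-2) + (1)(-1) + (-1)(0) = -1
A²[3,1] = (2)(-2) + (-1)(0) + (0)(2) = -4
A²[3,2] = (2)(1) + (-1)(1) + (0)(-1) = 1
A²[3,3] = (2)(-2) + (-1)(-1) + (0)(0) = -3
A² = 
  [  0,   1,   3]
  [ -2,   2,  -1]
  [ -4,   1,  -3]

A^3 = A^2·A:
A^3[1,1] = (0)(-2) + (1)(0) + (3)(2) = 6
A^3[1,2] = (0)(1) + (1)(1) + (3)(-1) = -2
A^3[1,3] = (0)(-2) + (1)(-1) + (3)(0) = -1
A^3[2,1] = (-2)(-2) + (2)(0) + (-1)(2) = 2
A^3[2,2] = (-2)(1) + (2)(1) + (-1)(-1) = 1
A^3[2,3] = (-2)(-2) + (2)(-1) + (-1)(0) = 2
A^3[3,1] = (-4)(-2) + (1)(0) + (-3)(2) = 2
A^3[3,2] = (-4)(1) + (1)(1) + (-3)(-1) = 0
A^3[3,3] = (-4)(-2) + (1)(-1) + (-3)(0) = 7
A^3 = 
  [  6,  -2,  -1]
  [  2,   1,   2]
  [  2,   0,   7]

A^4 = A^3·A:
A^4[1,1] = (6)(-2) + (-2)(0) + (-1)(2) = -14
A^4[1,2] = (6)(1) + (-2)(1) + (-1)(-1) = 5
A^4[1,3] = (6)(-2) + (-2)(-1) + (-1)(0) = -10
A^4[2,1] = (2)(-2) + (1)(0) + (2)(2) = 0
A^4[2,2] = (2)(1) + (1)(1) + (2)(-1) = 1
A^4[2,3] = (2)(-2) + (1)(-1) + (2)(0) = -5
A^4[3,1] = (2)(-2) + (0)(0) + (7)(2) = 10
A^4[3,2] = (2)(1) + (0)(1) + (7)(-1) = -5
A^4[3,3] = (2)(-2) + (0)(-1) + (7)(0) = -4
A^4 = 
  [-14,   5, -10]
  [  0,   1,  -5]
  [ 10,  -5,  -4]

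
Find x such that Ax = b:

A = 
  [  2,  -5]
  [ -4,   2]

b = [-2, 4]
x = [-1, 0]

Row reduce the augmented matrix [A|b]:
R2 → R2 + (2)·R1
REF = 
  [  2,  -5,  -2]
  [  0,  -8,   0]

Back-substitution:
x₂ = 0 / (-8) = 0
x₁ = (-2 - (-5)(0)) / 2 = -1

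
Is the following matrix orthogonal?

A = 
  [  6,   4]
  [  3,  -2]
No

AᵀA = 
  [ 45,  18]
  [ 18,  20]
≠ I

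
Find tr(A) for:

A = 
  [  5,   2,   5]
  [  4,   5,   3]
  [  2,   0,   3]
13

tr(A) = 5 + 5 + 3 = 13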